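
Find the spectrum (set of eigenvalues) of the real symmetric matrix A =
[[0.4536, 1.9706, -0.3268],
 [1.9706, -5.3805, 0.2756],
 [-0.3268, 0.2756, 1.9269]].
sigma(A) ≈ {-6, 1, 2}

A is real symmetric, so its spectrum consists of real eigenvalues. Expanding the characteristic polynomial of the displayed matrix gives
  det(λ I - A) = p(λ) = λ^3 + (3)λ^2 + (-16)λ + (12).
Solving p(λ) = 0 yields eigenvalues ≈ -6, 1, 2. (A is shown rounded to 4 decimals, so these recover the underlying integer eigenvalues to within that precision.)
Verification: the trace of A = -3 equals the sum of eigenvalues -3, and det(A) ≈ -12.0002 matches the eigenvalue product -12.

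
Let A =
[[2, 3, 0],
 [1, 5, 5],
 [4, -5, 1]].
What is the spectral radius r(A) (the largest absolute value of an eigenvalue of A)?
r(A) ≈ 4.9101

The eigenvalues of A are the roots of its characteristic polynomial. With M = A (coefficients from the trace, the sum of principal 2x2 minors, and det A):
  p(λ) = det(λ I - M) = λ^3 - 8λ^2 + 39λ - 117.
No integer candidate from the rational root theorem (±divisors of 117) is a root, so the roots are irrational. The cubic discriminant is Δ = -92079 < 0, so there is one real root and a complex-conjugate pair. p(4) = -25 and p(5) = 3 have opposite signs, so a root lies in (4, 5); Newton's method refines it to λ ≈ 4.9101. Dividing out (λ - (4.9101)) leaves approximately λ^2 - 3.0899λ + 23.8283. For λ^2 - 3.0899λ + 23.8283 the discriminant is -85.766. It is negative, so the remaining roots are the complex-conjugate pair λ ≈ 1.5449 ± 4.6305i. Their product equals the constant term, so |λ|^2 ≈ 23.8283 and |λ| ≈ 4.8814.
Thus the eigenvalues (to 4 decimals) are 4.9101 (modulus 4.9101); 1.5449 ± 4.6305i (modulus 4.8814). The spectral radius is the largest modulus: r(A) ≈ 4.9101. (Cross-check: r(A) ≤ ||A||_2 ≈ 8.2969; equality holds whenever A is normal, though it can also hold for some non-normal A.)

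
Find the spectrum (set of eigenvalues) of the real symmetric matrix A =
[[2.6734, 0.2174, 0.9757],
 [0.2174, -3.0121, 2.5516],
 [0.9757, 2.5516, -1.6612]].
sigma(A) ≈ {-5, 0, 3}

A is real symmetric, so its spectrum consists of real eigenvalues. Expanding the characteristic polynomial of the displayed matrix gives
  det(λ I - A) = p(λ) = λ^3 + (2)λ^2 + (-15)λ + (0).
Solving p(λ) = 0 yields eigenvalues ≈ -5, 0, 3. (A is shown rounded to 4 decimals, so these recover the underlying integer eigenvalues to within that precision.)
Verification: the trace of A = -2 equals the sum of eigenvalues -2, and det(A) ≈ -0.0002 matches the eigenvalue product 0.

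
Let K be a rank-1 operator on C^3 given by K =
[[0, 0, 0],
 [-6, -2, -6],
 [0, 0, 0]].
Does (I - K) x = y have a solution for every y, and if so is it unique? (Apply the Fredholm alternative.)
(I - K) is invertible (det(I - K) = 3 ≠ 0), so for every y in C^3 the equation (I - K) x = y has a unique solution.

K has rank 1, so it is an outer product K = u v^T: every row of K is a multiple of one row vector. Reading off the entries, u = (0, -2, 0) and v = (3, 1, 3) (row i of K equals u_i·v^T). A rank-one matrix u v^T satisfies K u = u (v·u) and kills the (2)-dimensional subspace v^⊥, so its characteristic polynomial is lambda^2 (lambda - v·u) with v·u = tr K = -2. Hence the eigenvalues of I - K are 1 (multiplicity 2) and 1 - (-2) = 3, so det(I - K) = 3. (Direct check: I - K =
[[1, 0, 0],
 [6, 3, 6],
 [0, 0, 1]]
has determinant 3.) The finite-dimensional Fredholm alternative says: either (I - K) is invertible, or ker(I - K) ≠ {0} and then range(I - K) = ker((I - K)^*)^⊥, with dim ker(I - K) = dim ker((I - K)^*). Since det(I - K) ≠ 0, 1 is not an eigenvalue of K and ker(I - K) = {0}, so we are in the first case: for every y there is a unique x = (I - K)^(-1) y. Explicitly, by the Sherman–Morrison formula, (I - u v^T)^(-1) = I + u v^T/(1 - v·u), i.e. (I - K)^(-1) = I + K/(3).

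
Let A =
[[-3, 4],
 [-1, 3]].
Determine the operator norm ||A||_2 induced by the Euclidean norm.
||A||_2 = sqrt((35 + sqrt(1125))/2) ≈ 5.8541 (= sqrt(largest eigenvalue of A^T A))

||A||_2 = sigma_max(A) = sqrt(lambda_max(A^T A)). Form the symmetric matrix M = A^T A =
[[10, -15],
 [-15, 25]].
Its characteristic polynomial (trace, determinant of M give the coefficients) is
  p(λ) = det(λ I - M) = λ^2 - 35λ + 25.
For λ^2 - 35λ + 25 the discriminant is 1125. It is nonnegative but not a perfect square, so the roots are real and irrational: λ = (35 ± sqrt(1125))/2 ≈ 34.2705, 0.7295.
So the eigenvalues of A^T A are ≈ 0.7295, 34.2705 (all ≥ 0, as they must be for A^T A). The largest is λ_max = (35 + sqrt(1125))/2 ≈ 34.2705, hence ||A||_2 = sqrt(λ_max) = sqrt((35 + sqrt(1125))/2) ≈ 5.8541.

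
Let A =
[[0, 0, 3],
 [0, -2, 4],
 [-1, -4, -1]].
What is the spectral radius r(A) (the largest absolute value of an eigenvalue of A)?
r(A) ≈ 4.4941

The eigenvalues of A are the roots of its characteristic polynomial. With M = A (coefficients from the trace, the sum of principal 2x2 minors, and det A):
  p(λ) = det(λ I - M) = λ^3 + 3λ^2 + 21λ + 6.
No integer candidate from the rational root theorem (±divisors of 6) is a root, so the roots are irrational. The cubic discriminant is Δ = -27891 < 0, so there is one real root and a complex-conjugate pair. p(-1) = -13 and p(0) = 6 have opposite signs, so a root lies in (-1, 0); Newton's method refines it to λ ≈ -0.2971. Dividing out (λ - (-0.2971)) leaves approximately λ^2 + 2.7029λ + 20.197. For λ^2 + 2.7029λ + 20.197 the discriminant is -73.4823. It is negative, so the remaining roots are the complex-conjugate pair λ ≈ -1.3515 ± 4.2861i. Their product equals the constant term, so |λ|^2 ≈ 20.197 and |λ| ≈ 4.4941.
Thus the eigenvalues (to 4 decimals) are -0.2971 (modulus 0.2971); -1.3515 ± 4.2861i (modulus 4.4941). The spectral radius is the largest modulus: r(A) ≈ 4.4941. (Cross-check: r(A) ≤ ||A||_2 ≈ 5.2945; equality holds whenever A is normal, though it can also hold for some non-normal A.)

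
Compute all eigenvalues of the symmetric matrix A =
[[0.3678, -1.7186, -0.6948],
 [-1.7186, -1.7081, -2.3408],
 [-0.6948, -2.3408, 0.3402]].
sigma(A) ≈ {-4, 1, 2}

A is real symmetric, so its spectrum consists of real eigenvalues. Expanding the characteristic polynomial of the displayed matrix gives
  det(λ I - A) = p(λ) = λ^3 + (1)λ^2 + (-10)λ + (8).
Solving p(λ) = 0 yields eigenvalues ≈ -4, 1, 2. (A is shown rounded to 4 decimals, so these recover the underlying integer eigenvalues to within that precision.)
Verification: the trace of A = -1 equals the sum of eigenvalues -1, and det(A) ≈ -7.9995 matches the eigenvalue product -8.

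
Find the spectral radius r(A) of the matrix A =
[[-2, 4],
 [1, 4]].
r(A) = (2 + sqrt(52))/2 ≈ 4.6056

The eigenvalues of A are the roots of its characteristic polynomial. With M = A (coefficients from the trace and determinant):
  p(λ) = det(λ I - M) = λ^2 - 2λ - 12.
For λ^2 - 2λ - 12 the discriminant is 52. It is nonnegative but not a perfect square, so the roots are real and irrational: λ = (2 ± sqrt(52))/2 ≈ 4.6056, -2.6056.
Thus the eigenvalues (to 4 decimals) are 4.6056 (modulus 4.6056); -2.6056 (modulus 2.6056). The spectral radius is the largest modulus: r(A) = (2 + sqrt(52))/2 ≈ 4.6056. (Cross-check: r(A) ≤ ||A||_2 ≈ 5.7079; equality holds whenever A is normal, though it can also hold for some non-normal A.)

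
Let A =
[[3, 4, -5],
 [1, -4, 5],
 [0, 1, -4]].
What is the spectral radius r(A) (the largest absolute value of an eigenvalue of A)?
r(A) ≈ 6.5683

The eigenvalues of A are the roots of its characteristic polynomial. With M = A (coefficients from the trace, the sum of principal 2x2 minors, and det A):
  p(λ) = det(λ I - M) = λ^3 + 5λ^2 - 17λ - 44.
No integer candidate from the rational root theorem (±divisors of 44) is a root, so the roots are irrational. The cubic discriminant is Δ = 63925 > 0, so there are three distinct real roots. p(-7) = -23 and p(-6) = 22 have opposite signs, so a root lies in (-7, -6); Newton's method refines it to λ ≈ -6.5683. p(-2) = 2 and p(-1) = -23 have opposite signs, so a root lies in (-2, -1); Newton's method refines it to λ ≈ -1.9202. p(3) = -23 and p(4) = 32 have opposite signs, so a root lies in (3, 4); Newton's method refines it to λ ≈ 3.4885. Check (Vieta): the three roots sum to -5, matching tr M = -5.
Thus the eigenvalues (to 4 decimals) are -6.5683 (modulus 6.5683); -1.9202 (modulus 1.9202); 3.4885 (modulus 3.4885). The spectral radius is the largest modulus: r(A) ≈ 6.5683. (Cross-check: r(A) ≤ ||A||_2 ≈ 9.9166; equality holds whenever A is normal, though it can also hold for some non-normal A.)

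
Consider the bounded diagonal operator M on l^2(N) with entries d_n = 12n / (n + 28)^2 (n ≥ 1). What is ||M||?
||M|| = 3/28 (attained at n = 28)

For M diagonal, ||M|| = sup_n |d_n|. Treat f(x) = 12x / (x + 28)^2 for real x > 0. By the quotient rule, f'(x) = 12(28 - x)/(x + 28)^3, which is positive for x < 28 and negative for x > 28. So f has a unique maximum at x = 28, and since 28 is a positive integer, the supremum over n ≥ 1 is attained at n = 28: d_28 = 12·28/(28 + 28)^2 = 12·28/3136 = 3/28. Hence ||M|| = 3/28.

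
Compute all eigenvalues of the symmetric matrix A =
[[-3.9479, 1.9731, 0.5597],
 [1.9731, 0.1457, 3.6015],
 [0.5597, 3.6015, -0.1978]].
sigma(A) ≈ {-5, -3, 4}

A is real symmetric, so its spectrum consists of real eigenvalues. Expanding the characteristic polynomial of the displayed matrix gives
  det(λ I - A) = p(λ) = λ^3 + (4)λ^2 + (-17)λ + (-60).
Solving p(λ) = 0 yields eigenvalues ≈ -5, -3, 4. (A is shown rounded to 4 decimals, so these recover the underlying integer eigenvalues to within that precision.)
Verification: the trace of A = -4 equals the sum of eigenvalues -4, and det(A) ≈ 60.0002 matches the eigenvalue product 60.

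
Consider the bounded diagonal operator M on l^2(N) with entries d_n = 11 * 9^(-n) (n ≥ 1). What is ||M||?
||M|| = 11/9 (attained at n = 1)

For M diagonal, ||M|| = sup_n |d_n|. The sequence d_n = 11 * 9^(-n) is positive and strictly decreasing (ratio 9^(-1) < 1), so the supremum is d_1 = 11/9. Hence ||M|| = 11/9.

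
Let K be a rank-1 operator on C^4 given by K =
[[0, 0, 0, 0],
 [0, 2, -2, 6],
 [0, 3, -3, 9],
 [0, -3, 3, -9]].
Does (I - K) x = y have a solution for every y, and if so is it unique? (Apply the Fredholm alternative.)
(I - K) is invertible (det(I - K) = 11 ≠ 0), so for every y in C^4 the equation (I - K) x = y has a unique solution.

K has rank 1, so it is an outer product K = u v^T: every row of K is a multiple of one row vector. Reading off the entries, u = (0, 2, 3, -3) and v = (0, 1, -1, 3) (row i of K equals u_i·v^T). A rank-one matrix u v^T satisfies K u = u (v·u) and kills the (3)-dimensional subspace v^⊥, so its characteristic polynomial is lambda^3 (lambda - v·u) with v·u = tr K = -10. Hence the eigenvalues of I - K are 1 (multiplicity 3) and 1 - (-10) = 11, so det(I - K) = 11. (Direct check: I - K =
[[1, 0, 0, 0],
 [0, -1, 2, -6],
 [0, -3, 4, -9],
 [0, 3, -3, 10]]
has determinant 11.) The finite-dimensional Fredholm alternative says: either (I - K) is invertible, or ker(I - K) ≠ {0} and then range(I - K) = ker((I - K)^*)^⊥, with dim ker(I - K) = dim ker((I - K)^*). Since det(I - K) ≠ 0, 1 is not an eigenvalue of K and ker(I - K) = {0}, so we are in the first case: for every y there is a unique x = (I - K)^(-1) y. Explicitly, by the Sherman–Morrison formula, (I - u v^T)^(-1) = I + u v^T/(1 - v·u), i.e. (I - K)^(-1) = I + K/(11).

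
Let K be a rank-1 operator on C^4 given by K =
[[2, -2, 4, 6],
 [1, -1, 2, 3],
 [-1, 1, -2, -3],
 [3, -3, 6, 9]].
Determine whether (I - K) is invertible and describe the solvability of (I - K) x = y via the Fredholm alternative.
(I - K) is invertible (det(I - K) = -7 ≠ 0), so for every y in C^4 the equation (I - K) x = y has a unique solution.

K has rank 1, so it is an outer product K = u v^T: every row of K is a multiple of one row vector. Reading off the entries, u = (-2, -1, 1, -3) and v = (-1, 1, -2, -3) (row i of K equals u_i·v^T). A rank-one matrix u v^T satisfies K u = u (v·u) and kills the (3)-dimensional subspace v^⊥, so its characteristic polynomial is lambda^3 (lambda - v·u) with v·u = tr K = 8. Hence the eigenvalues of I - K are 1 (multiplicity 3) and 1 - (8) = -7, so det(I - K) = -7. (Direct check: I - K =
[[-1, 2, -4, -6],
 [-1, 2, -2, -3],
 [1, -1, 3, 3],
 [-3, 3, -6, -8]]
has determinant -7.) The finite-dimensional Fredholm alternative says: either (I - K) is invertible, or ker(I - K) ≠ {0} and then range(I - K) = ker((I - K)^*)^⊥, with dim ker(I - K) = dim ker((I - K)^*). Since det(I - K) ≠ 0, 1 is not an eigenvalue of K and ker(I - K) = {0}, so we are in the first case: for every y there is a unique x = (I - K)^(-1) y. Explicitly, by the Sherman–Morrison formula, (I - u v^T)^(-1) = I + u v^T/(1 - v·u), i.e. (I - K)^(-1) = I + K/(-7).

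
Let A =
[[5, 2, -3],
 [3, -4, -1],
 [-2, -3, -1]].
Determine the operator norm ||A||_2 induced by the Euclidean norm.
||A||_2 ≈ 6.7855 (= sqrt(largest eigenvalue of A^T A))

||A||_2 = sigma_max(A) = sqrt(lambda_max(A^T A)). Form the symmetric matrix M = A^T A =
[[38, 4, -16],
 [4, 29, 1],
 [-16, 1, 11]].
Its characteristic polynomial (trace, sum of principal 2x2 minors, determinant of M give the coefficients) is
  p(λ) = det(λ I - M) = λ^3 - 78λ^2 + 1566λ - 4356.
No integer candidate from the rational root theorem (±divisors of 4356) is a root, so the roots are irrational. The cubic discriminant is Δ = 355044384 > 0, so there are three distinct real roots. p(3) = -333 and p(4) = 724 have opposite signs, so a root lies in (3, 4); Newton's method refines it to λ ≈ 3.3016. p(28) = 292 and p(29) = -151 have opposite signs, so a root lies in (28, 29); Newton's method refines it to λ ≈ 28.6552. p(46) = -32 and p(47) = 767 have opposite signs, so a root lies in (46, 47); Newton's method refines it to λ ≈ 46.0432. Check (Vieta): the three roots sum to 78, matching tr M = 78.
So the eigenvalues of A^T A are ≈ 3.3016, 28.6552, 46.0432 (all ≥ 0, as they must be for A^T A). The largest is λ_max ≈ 46.0432, hence ||A||_2 = sqrt(λ_max) ≈ 6.7855.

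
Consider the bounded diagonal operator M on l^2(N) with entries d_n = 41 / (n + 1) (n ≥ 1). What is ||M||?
||M|| = 41/2 (attained at n = 1)

For M diagonal, ||M|| = sup_n |d_n| = sup_n 41/(n + 1). This is positive and strictly decreasing in n, so the supremum is attained at n = 1: d_1 = 41/(1 + 1) = 41/2. Hence ||M|| = 41/2.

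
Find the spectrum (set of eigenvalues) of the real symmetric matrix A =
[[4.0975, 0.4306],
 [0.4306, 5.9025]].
sigma(A) ≈ {4, 6}

A is real symmetric, so its spectrum consists of real eigenvalues. Expanding the characteristic polynomial of the displayed matrix gives
  det(λ I - A) = p(λ) = λ^2 + (-10)λ + (24).
Solving p(λ) = 0 yields eigenvalues ≈ 4, 6. (A is shown rounded to 4 decimals, so these recover the underlying integer eigenvalues to within that precision.)
Verification: the trace of A = 10 equals the sum of eigenvalues 10, and det(A) ≈ 24.0001 matches the eigenvalue product 24.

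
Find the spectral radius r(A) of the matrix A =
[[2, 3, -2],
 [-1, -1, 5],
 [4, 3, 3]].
r(A) ≈ 5.5479

The eigenvalues of A are the roots of its characteristic polynomial. With M = A (coefficients from the trace, the sum of principal 2x2 minors, and det A):
  p(λ) = det(λ I - M) = λ^3 - 4λ^2 - 3λ - 31.
No integer candidate from the rational root theorem (±divisors of 31) is a root, so the roots are irrational. The cubic discriminant is Δ = -40327 < 0, so there is one real root and a complex-conjugate pair. p(5) = -21 and p(6) = 23 have opposite signs, so a root lies in (5, 6); Newton's method refines it to λ ≈ 5.5479. Dividing out (λ - (5.5479)) leaves approximately λ^2 + 1.5479λ + 5.5877. For λ^2 + 1.5479λ + 5.5877 the discriminant is -19.9547. It is negative, so the remaining roots are the complex-conjugate pair λ ≈ -0.774 ± 2.2335i. Their product equals the constant term, so |λ|^2 ≈ 5.5877 and |λ| ≈ 2.3638.
Thus the eigenvalues (to 4 decimals) are 5.5479 (modulus 5.5479); -0.774 ± 2.2335i (modulus 2.3638). The spectral radius is the largest modulus: r(A) ≈ 5.5479. (Cross-check: r(A) ≤ ||A||_2 ≈ 6.2887; equality holds whenever A is normal, though it can also hold for some non-normal A.)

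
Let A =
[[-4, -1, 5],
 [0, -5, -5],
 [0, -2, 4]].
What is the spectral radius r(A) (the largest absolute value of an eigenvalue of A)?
r(A) = 6

The eigenvalues of A are the roots of its characteristic polynomial. With M = A (coefficients from the trace, the sum of principal 2x2 minors, and det A):
  p(λ) = det(λ I - M) = λ^3 + 5λ^2 - 26λ - 120.
By the rational root theorem any rational root is an integer divisor of 120. Testing λ = 5: p(5) = 125 + 125 - 130 - 120 = 0, so λ = 5 is a root. Dividing out (λ - 5) leaves p(λ) = (λ - 5)(λ^2 + 10λ + 24). For λ^2 + 10λ + 24 the discriminant is 4. It is a perfect square (2^2), so the roots are rational: λ = (-10 ± 2)/2 = -4, -6.
Thus the eigenvalues (to 4 decimals) are -4 (modulus 4); -6 (modulus 6); 5 (modulus 5). The spectral radius is the largest modulus: r(A) = 6. (Cross-check: r(A) ≤ ||A||_2 ≈ 8.6758; equality holds whenever A is normal, though it can also hold for some non-normal A.)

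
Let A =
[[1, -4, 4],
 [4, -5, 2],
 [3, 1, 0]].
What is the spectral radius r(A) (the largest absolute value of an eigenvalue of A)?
r(A) ≈ 4.1418

The eigenvalues of A are the roots of its characteristic polynomial. With M = A (coefficients from the trace, the sum of principal 2x2 minors, and det A):
  p(λ) = det(λ I - M) = λ^3 + 4λ^2 - 3λ - 50.
No integer candidate from the rational root theorem (±divisors of 50) is a root, so the roots are irrational. The cubic discriminant is Δ = -43648 < 0, so there is one real root and a complex-conjugate pair. p(2) = -32 and p(3) = 4 have opposite signs, so a root lies in (2, 3); Newton's method refines it to λ ≈ 2.9147. Dividing out (λ - (2.9147)) leaves approximately λ^2 + 6.9147λ + 17.1544. For λ^2 + 6.9147λ + 17.1544 the discriminant is -20.8043. It is negative, so the remaining roots are the complex-conjugate pair λ ≈ -3.4574 ± 2.2806i. Their product equals the constant term, so |λ|^2 ≈ 17.1544 and |λ| ≈ 4.1418.
Thus the eigenvalues (to 4 decimals) are 2.9147 (modulus 2.9147); -3.4574 ± 2.2806i (modulus 4.1418). The spectral radius is the largest modulus: r(A) ≈ 4.1418. (Cross-check: r(A) ≤ ||A||_2 ≈ 8.4808; equality holds whenever A is normal, though it can also hold for some non-normal A.)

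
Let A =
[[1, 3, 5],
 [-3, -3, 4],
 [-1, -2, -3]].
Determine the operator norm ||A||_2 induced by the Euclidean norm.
||A||_2 ≈ 7.2556 (= sqrt(largest eigenvalue of A^T A))

||A||_2 = sigma_max(A) = sqrt(lambda_max(A^T A)). Form the symmetric matrix M = A^T A =
[[11, 14, -4],
 [14, 22, 9],
 [-4, 9, 50]].
Its characteristic polynomial (trace, sum of principal 2x2 minors, determinant of M give the coefficients) is
  p(λ) = det(λ I - M) = λ^3 - 83λ^2 + 1599λ - 49.
No integer candidate from the rational root theorem (±divisors of 49) is a root, so the roots are irrational. The cubic discriminant is Δ = 1265424208 > 0, so there are three distinct real roots. p(0) = -49 and p(1) = 1468 have opposite signs, so a root lies in (0, 1); Newton's method refines it to λ ≈ 0.0307. p(30) = 221 and p(31) = -452 have opposite signs, so a root lies in (30, 31); Newton's method refines it to λ ≈ 30.3257. p(52) = -725 and p(53) = 428 have opposite signs, so a root lies in (52, 53); Newton's method refines it to λ ≈ 52.6436. Check (Vieta): the three roots sum to 83, matching tr M = 83.
So the eigenvalues of A^T A are ≈ 0.0307, 30.3257, 52.6436 (all ≥ 0, as they must be for A^T A). The largest is λ_max ≈ 52.6436, hence ||A||_2 = sqrt(λ_max) ≈ 7.2556.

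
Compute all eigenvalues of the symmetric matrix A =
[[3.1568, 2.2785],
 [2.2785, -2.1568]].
sigma(A) ≈ {-3, 4}

A is real symmetric, so its spectrum consists of real eigenvalues. Expanding the characteristic polynomial of the displayed matrix gives
  det(λ I - A) = p(λ) = λ^2 + (-1)λ + (-12).
Solving p(λ) = 0 yields eigenvalues ≈ -3, 4. (A is shown rounded to 4 decimals, so these recover the underlying integer eigenvalues to within that precision.)
Verification: the trace of A = 1 equals the sum of eigenvalues 1, and det(A) ≈ -12.0001 matches the eigenvalue product -12.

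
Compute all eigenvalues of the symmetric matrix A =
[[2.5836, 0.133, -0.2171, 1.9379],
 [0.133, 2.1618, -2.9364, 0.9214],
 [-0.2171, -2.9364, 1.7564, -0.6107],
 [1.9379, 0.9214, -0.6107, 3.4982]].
sigma(A) ≈ {-1, 1, 4, 6}

A is real symmetric, so its spectrum consists of real eigenvalues. Expanding the characteristic polynomial of the displayed matrix gives
  det(λ I - A) = p(λ) = λ^4 + (-10)λ^3 + (23)λ^2 + (10)λ + (-24.0019).
Solving p(λ) = 0 yields eigenvalues ≈ -1, 1, 4, 6. (A is shown rounded to 4 decimals, so these recover the underlying integer eigenvalues to within that precision.)
Verification: the trace of A = 10 equals the sum of eigenvalues 10, and det(A) ≈ -24.0019 matches the eigenvalue product -24.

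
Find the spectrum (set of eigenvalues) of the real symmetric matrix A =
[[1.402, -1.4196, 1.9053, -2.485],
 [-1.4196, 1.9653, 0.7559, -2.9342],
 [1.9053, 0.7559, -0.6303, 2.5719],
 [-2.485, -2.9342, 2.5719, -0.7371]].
sigma(A) ≈ {-6, 1, 3, 4}

A is real symmetric, so its spectrum consists of real eigenvalues. Expanding the characteristic polynomial of the displayed matrix gives
  det(λ I - A) = p(λ) = λ^4 + (-2)λ^3 + (-29)λ^2 + (102.0015)λ + (-72).
Solving p(λ) = 0 yields eigenvalues ≈ -6, 1, 3, 4. (A is shown rounded to 4 decimals, so these recover the underlying integer eigenvalues to within that precision.)
Verification: the trace of A = 2 equals the sum of eigenvalues 2, and det(A) ≈ -72.0001 matches the eigenvalue product -72.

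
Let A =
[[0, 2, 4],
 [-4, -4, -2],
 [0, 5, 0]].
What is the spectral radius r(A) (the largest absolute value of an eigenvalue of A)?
r(A) ≈ 4.3523

The eigenvalues of A are the roots of its characteristic polynomial. With M = A (coefficients from the trace, the sum of principal 2x2 minors, and det A):
  p(λ) = det(λ I - M) = λ^3 + 4λ^2 + 18λ + 80.
No integer candidate from the rational root theorem (±divisors of 80) is a root, so the roots are irrational. The cubic discriminant is Δ = -107744 < 0, so there is one real root and a complex-conjugate pair. p(-5) = -35 and p(-4) = 8 have opposite signs, so a root lies in (-5, -4); Newton's method refines it to λ ≈ -4.2232. Dividing out (λ - (-4.2232)) leaves approximately λ^2 - 0.2232λ + 18.9428. For λ^2 - 0.2232λ + 18.9428 the discriminant is -75.7214. It is negative, so the remaining roots are the complex-conjugate pair λ ≈ 0.1116 ± 4.3509i. Their product equals the constant term, so |λ|^2 ≈ 18.9428 and |λ| ≈ 4.3523.
Thus the eigenvalues (to 4 decimals) are -4.2232 (modulus 4.2232); 0.1116 ± 4.3509i (modulus 4.3523). The spectral radius is the largest modulus: r(A) ≈ 4.3523. (Cross-check: r(A) ≤ ||A||_2 ≈ 7.7502; equality holds whenever A is normal, though it can also hold for some non-normal A.)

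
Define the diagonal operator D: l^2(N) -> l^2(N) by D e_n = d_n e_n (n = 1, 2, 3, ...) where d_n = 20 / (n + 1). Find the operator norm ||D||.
||D|| = 10 (attained at n = 1)

For D diagonal, ||D|| = sup_n |d_n| = sup_n 20/(n + 1). This is positive and strictly decreasing in n, so the supremum is attained at n = 1: d_1 = 20/(1 + 1) = 10. Hence ||D|| = 10.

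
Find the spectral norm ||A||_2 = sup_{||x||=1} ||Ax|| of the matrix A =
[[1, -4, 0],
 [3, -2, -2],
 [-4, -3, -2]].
||A||_2 ≈ 5.8193 (= sqrt(largest eigenvalue of A^T A))

||A||_2 = sigma_max(A) = sqrt(lambda_max(A^T A)). Form the symmetric matrix M = A^T A =
[[26, 2, 2],
 [2, 29, 10],
 [2, 10, 8]].
Its characteristic polynomial (trace, sum of principal 2x2 minors, determinant of M give the coefficients) is
  p(λ) = det(λ I - M) = λ^3 - 63λ^2 + 1086λ - 3364.
No integer candidate from the rational root theorem (±divisors of 3364) is a root, so the roots are irrational. The cubic discriminant is Δ = 30395412 > 0, so there are three distinct real roots. p(3) = -646 and p(4) = 36 have opposite signs, so a root lies in (3, 4); Newton's method refines it to λ ≈ 3.9431. p(25) = 36 and p(26) = -140 have opposite signs, so a root lies in (25, 26); Newton's method refines it to λ ≈ 25.1929. p(33) = -196 and p(34) = 36 have opposite signs, so a root lies in (33, 34); Newton's method refines it to λ ≈ 33.864. Check (Vieta): the three roots sum to 63, matching tr M = 63.
So the eigenvalues of A^T A are ≈ 3.9431, 25.1929, 33.864 (all ≥ 0, as they must be for A^T A). The largest is λ_max ≈ 33.864, hence ||A||_2 = sqrt(λ_max) ≈ 5.8193.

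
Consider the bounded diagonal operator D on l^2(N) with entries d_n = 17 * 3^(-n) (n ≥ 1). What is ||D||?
||D|| = 17/3 (attained at n = 1)

For D diagonal, ||D|| = sup_n |d_n|. The sequence d_n = 17 * 3^(-n) is positive and strictly decreasing (ratio 3^(-1) < 1), so the supremum is d_1 = 17/3. Hence ||D|| = 17/3.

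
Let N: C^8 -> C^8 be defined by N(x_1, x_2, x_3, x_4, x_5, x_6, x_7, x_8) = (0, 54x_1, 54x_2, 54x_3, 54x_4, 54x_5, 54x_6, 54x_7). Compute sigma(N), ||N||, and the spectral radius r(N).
sigma(N) = {0}; ||N|| = 54; r(N) = 0. (N is nilpotent with N^8 = 0.)

On C^8, N is a strictly lower-triangular matrix with 54 on the subdiagonal and zeros elsewhere, so its characteristic polynomial is lambda^8 and every eigenvalue is 0: sigma(N) = {0}. For the operator norm, N e_i = 54e_{i+1} for i = 1, ..., 7 and N e_8 = 0, so the singular values of N are 54 (with multiplicity 7) and 0; hence ||N|| = 54. The spectral radius r(N) = max|lambda| = 0. Note ||N|| > r(N) — characteristic of non-normal nilpotent operators. Indeed N^8 = 0.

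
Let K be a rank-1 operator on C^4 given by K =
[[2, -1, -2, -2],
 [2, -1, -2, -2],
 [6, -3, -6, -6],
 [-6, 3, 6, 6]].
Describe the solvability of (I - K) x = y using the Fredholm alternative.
(I - K) is singular (det(I - K) = 0, i.e. 1 ∈ sigma(K)). (I - K) x = y is solvable iff y ⊥ ker((I - K)^*) = span{(2, -1, -2, -2)}, i.e. iff 2y_1 - y_2 - 2y_3 - 2y_4 = 0. When solvable, the solutions are x = y + c·(1, 1, 3, -3), c arbitrary (ker(I - K) = span{(1, 1, 3, -3)}, dimension 1).

K has rank 1, so it is an outer product K = u v^T: every row of K is a multiple of one row vector. Reading off the entries, u = (1, 1, 3, -3) and v = (2, -1, -2, -2) (row i of K equals u_i·v^T). A rank-one matrix u v^T satisfies K u = u (v·u) and kills the (3)-dimensional subspace v^⊥, so its characteristic polynomial is lambda^3 (lambda - v·u) with v·u = tr K = 1. Hence the eigenvalues of I - K are 1 (multiplicity 3) and 1 - (1) = 0, so det(I - K) = 0. (Direct check: I - K =
[[-1, 1, 2, 2],
 [-2, 2, 2, 2],
 [-6, 3, 7, 6],
 [6, -3, -6, -5]]
has determinant 0.) So 1 is an eigenvalue of K and (I - K) is not invertible. The finite-dimensional Fredholm alternative says: either (I - K) is invertible, or ker(I - K) ≠ {0} and then range(I - K) = ker((I - K)^*)^⊥, with dim ker(I - K) = dim ker((I - K)^*). We are in the second case, so we need both kernels. Kernel of I - K: (I - K) u = u - u (v·u) = u - u = 0, so ker(I - K) = span{u} = span{(1, 1, 3, -3)} (it is exactly 1-dimensional because rank(I - K) = 3). Kernel of the adjoint: K is real, so (I - K)^* = I - K^T = I - v u^T, and (I - v u^T) v = v - v (u·v) = 0; hence ker((I - K)^*) = span{v} = span{(2, -1, -2, -2)}. Therefore (I - K) x = y is solvable iff <y, v> = 0, i.e. iff 2y_1 - y_2 - 2y_3 - 2y_4 = 0. When this holds, K y = u (v·y) = 0, so (I - K) y = y and x = y is a particular solution; the full solution set is the line x = y + c·u = y + c·(1, 1, 3, -3), c ∈ C.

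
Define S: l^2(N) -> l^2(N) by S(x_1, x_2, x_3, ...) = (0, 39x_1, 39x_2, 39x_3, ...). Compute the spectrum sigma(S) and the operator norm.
sigma(S) = closed disk {z in C : |z| ≤ 39}; ||S|| = 39

Note S = 39·U where U is the unit right shift (U x)_k = x_{k-1} (with x_0 := 0); so ||S|| = 39||U|| and sigma(S) = 39·sigma(U). ||S x||^2 = sum_{k≥1} |39x_k|^2 = 1521||x||^2, so ||S|| = 39 and sigma(S) ⊂ {|z| ≤ 39}. For any |lambda| < 39, the equation (S - lambda I) x = 0 forces x_1 = 0, then 39x_k = lambda x_{k+1} ⇒ x = 0, so S has no eigenvalues. But (S - lambda I) is not surjective for |lambda| < 39: solving (S - lambda I) x = e_1 would require x_n proportional to (lambda/39)^(-n), which is not in l^2. So every |lambda| < 39 lies in the residual spectrum. The boundary |lambda| = 39 is in the approximate point spectrum (the spectrum is closed). Hence sigma(S) is the closed disk of radius 39.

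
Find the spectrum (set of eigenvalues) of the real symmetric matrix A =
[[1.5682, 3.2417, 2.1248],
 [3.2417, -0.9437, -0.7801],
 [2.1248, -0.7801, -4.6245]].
sigma(A) ≈ {-6, -2, 4}

A is real symmetric, so its spectrum consists of real eigenvalues. Expanding the characteristic polynomial of the displayed matrix gives
  det(λ I - A) = p(λ) = λ^3 + (4)λ^2 + (-20)λ + (-48).
Solving p(λ) = 0 yields eigenvalues ≈ -6, -2, 4. (A is shown rounded to 4 decimals, so these recover the underlying integer eigenvalues to within that precision.)
Verification: the trace of A = -4 equals the sum of eigenvalues -4, and det(A) ≈ 48.0006 matches the eigenvalue product 48.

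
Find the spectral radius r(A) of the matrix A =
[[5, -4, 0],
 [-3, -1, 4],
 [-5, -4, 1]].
r(A) ≈ 7.2836

The eigenvalues of A are the roots of its characteristic polynomial. With M = A (coefficients from the trace, the sum of principal 2x2 minors, and det A):
  p(λ) = det(λ I - M) = λ^3 - 5λ^2 + 3λ - 143.
No integer candidate from the rational root theorem (±divisors of 143) is a root, so the roots are irrational. The cubic discriminant is Δ = -584896 < 0, so there is one real root and a complex-conjugate pair. p(7) = -24 and p(8) = 73 have opposite signs, so a root lies in (7, 8); Newton's method refines it to λ ≈ 7.2836. Dividing out (λ - (7.2836)) leaves approximately λ^2 + 2.2836λ + 19.6331. For λ^2 + 2.2836λ + 19.6331 the discriminant is -73.3174. It is negative, so the remaining roots are the complex-conjugate pair λ ≈ -1.1418 ± 4.2813i. Their product equals the constant term, so |λ|^2 ≈ 19.6331 and |λ| ≈ 4.4309.
Thus the eigenvalues (to 4 decimals) are 7.2836 (modulus 7.2836); -1.1418 ± 4.2813i (modulus 4.4309). The spectral radius is the largest modulus: r(A) ≈ 7.2836. (Cross-check: r(A) ≤ ||A||_2 ≈ 8.1214; equality holds whenever A is normal, though it can also hold for some non-normal A.)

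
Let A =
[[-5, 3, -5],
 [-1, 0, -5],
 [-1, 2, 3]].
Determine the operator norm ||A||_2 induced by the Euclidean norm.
||A||_2 ≈ 8.8605 (= sqrt(largest eigenvalue of A^T A))

||A||_2 = sigma_max(A) = sqrt(lambda_max(A^T A)). Form the symmetric matrix M = A^T A =
[[27, -17, 27],
 [-17, 13, -9],
 [27, -9, 59]].
Its characteristic polynomial (trace, sum of principal 2x2 minors, determinant of M give the coefficients) is
  p(λ) = det(λ I - M) = λ^3 - 99λ^2 + 1612λ - 256.
No integer candidate from the rational root theorem (±divisors of 256) is a root, so the roots are irrational. The cubic discriminant is Δ = 8452943888 > 0, so there are three distinct real roots. p(0) = -256 and p(1) = 1258 have opposite signs, so a root lies in (0, 1); Newton's method refines it to λ ≈ 0.1604. p(20) = 384 and p(21) = -802 have opposite signs, so a root lies in (20, 21); Newton's method refines it to λ ≈ 20.3308. p(78) = -2284 and p(79) = 2272 have opposite signs, so a root lies in (78, 79); Newton's method refines it to λ ≈ 78.5088. Check (Vieta): the three roots sum to 99, matching tr M = 99.
So the eigenvalues of A^T A are ≈ 0.1604, 20.3308, 78.5088 (all ≥ 0, as they must be for A^T A). The largest is λ_max ≈ 78.5088, hence ||A||_2 = sqrt(λ_max) ≈ 8.8605.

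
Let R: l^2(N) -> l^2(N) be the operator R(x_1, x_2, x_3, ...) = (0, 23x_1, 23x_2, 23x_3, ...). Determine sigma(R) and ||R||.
sigma(R) = closed disk {z in C : |z| ≤ 23}; ||R|| = 23

Note R = 23·U where U is the unit right shift (U x)_k = x_{k-1} (with x_0 := 0); so ||R|| = 23||U|| and sigma(R) = 23·sigma(U). ||R x||^2 = sum_{k≥1} |23x_k|^2 = 529||x||^2, so ||R|| = 23 and sigma(R) ⊂ {|z| ≤ 23}. For any |lambda| < 23, the equation (R - lambda I) x = 0 forces x_1 = 0, then 23x_k = lambda x_{k+1} ⇒ x = 0, so R has no eigenvalues. But (R - lambda I) is not surjective for |lambda| < 23: solving (R - lambda I) x = e_1 would require x_n proportional to (lambda/23)^(-n), which is not in l^2. So every |lambda| < 23 lies in the residual spectrum. The boundary |lambda| = 23 is in the approximate point spectrum (the spectrum is closed). Hence sigma(R) is the closed disk of radius 23.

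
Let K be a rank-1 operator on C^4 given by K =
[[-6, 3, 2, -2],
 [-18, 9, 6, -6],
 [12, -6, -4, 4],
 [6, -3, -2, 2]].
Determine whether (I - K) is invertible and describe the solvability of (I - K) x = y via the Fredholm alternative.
(I - K) is singular (det(I - K) = 0, i.e. 1 ∈ sigma(K)). (I - K) x = y is solvable iff y ⊥ ker((I - K)^*) = span{(-6, 3, 2, -2)}, i.e. iff -6y_1 + 3y_2 + 2y_3 - 2y_4 = 0. When solvable, the solutions are x = y + c·(1, 3, -2, -1), c arbitrary (ker(I - K) = span{(1, 3, -2, -1)}, dimension 1).

K has rank 1, so it is an outer product K = u v^T: every row of K is a multiple of one row vector. Reading off the entries, u = (1, 3, -2, -1) and v = (-6, 3, 2, -2) (row i of K equals u_i·v^T). A rank-one matrix u v^T satisfies K u = u (v·u) and kills the (3)-dimensional subspace v^⊥, so its characteristic polynomial is lambda^3 (lambda - v·u) with v·u = tr K = 1. Hence the eigenvalues of I - K are 1 (multiplicity 3) and 1 - (1) = 0, so det(I - K) = 0. (Direct check: I - K =
[[7, -3, -2, 2],
 [18, -8, -6, 6],
 [-12, 6, 5, -4],
 [-6, 3, 2, -1]]
has determinant 0.) So 1 is an eigenvalue of K and (I - K) is not invertible. The finite-dimensional Fredholm alternative says: either (I - K) is invertible, or ker(I - K) ≠ {0} and then range(I - K) = ker((I - K)^*)^⊥, with dim ker(I - K) = dim ker((I - K)^*). We are in the second case, so we need both kernels. Kernel of I - K: (I - K) u = u - u (v·u) = u - u = 0, so ker(I - K) = span{u} = span{(1, 3, -2, -1)} (it is exactly 1-dimensional because rank(I - K) = 3). Kernel of the adjoint: K is real, so (I - K)^* = I - K^T = I - v u^T, and (I - v u^T) v = v - v (u·v) = 0; hence ker((I - K)^*) = span{v} = span{(-6, 3, 2, -2)}. Therefore (I - K) x = y is solvable iff <y, v> = 0, i.e. iff -6y_1 + 3y_2 + 2y_3 - 2y_4 = 0. When this holds, K y = u (v·y) = 0, so (I - K) y = y and x = y is a particular solution; the full solution set is the line x = y + c·u = y + c·(1, 3, -2, -1), c ∈ C.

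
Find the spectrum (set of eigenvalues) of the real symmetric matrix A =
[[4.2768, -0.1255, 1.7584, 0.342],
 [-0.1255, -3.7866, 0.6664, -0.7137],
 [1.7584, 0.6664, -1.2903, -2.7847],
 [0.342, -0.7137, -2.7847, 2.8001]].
sigma(A) ≈ {-4, -3, 4, 5}

A is real symmetric, so its spectrum consists of real eigenvalues. Expanding the characteristic polynomial of the displayed matrix gives
  det(λ I - A) = p(λ) = λ^4 + (-2)λ^3 + (-31)λ^2 + (32)λ + (240).
Solving p(λ) = 0 yields eigenvalues ≈ -4, -3, 4, 5. (A is shown rounded to 4 decimals, so these recover the underlying integer eigenvalues to within that precision.)
Verification: the trace of A = 2 equals the sum of eigenvalues 2, and det(A) ≈ 240.0009 matches the eigenvalue product 240.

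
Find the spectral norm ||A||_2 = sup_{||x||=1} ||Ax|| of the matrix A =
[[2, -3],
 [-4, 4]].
||A||_2 = sqrt((45 + sqrt(1961))/2) ≈ 6.6814 (= sqrt(largest eigenvalue of A^T A))

||A||_2 = sigma_max(A) = sqrt(lambda_max(A^T A)). Form the symmetric matrix M = A^T A =
[[20, -22],
 [-22, 25]].
Its characteristic polynomial (trace, determinant of M give the coefficients) is
  p(λ) = det(λ I - M) = λ^2 - 45λ + 16.
For λ^2 - 45λ + 16 the discriminant is 1961. It is nonnegative but not a perfect square, so the roots are real and irrational: λ = (45 ± sqrt(1961))/2 ≈ 44.6416, 0.3584.
So the eigenvalues of A^T A are ≈ 0.3584, 44.6416 (all ≥ 0, as they must be for A^T A). The largest is λ_max = (45 + sqrt(1961))/2 ≈ 44.6416, hence ||A||_2 = sqrt(λ_max) = sqrt((45 + sqrt(1961))/2) ≈ 6.6814.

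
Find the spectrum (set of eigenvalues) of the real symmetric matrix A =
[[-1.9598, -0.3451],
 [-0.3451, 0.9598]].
sigma(A) ≈ {-2, 1}

A is real symmetric, so its spectrum consists of real eigenvalues. Expanding the characteristic polynomial of the displayed matrix gives
  det(λ I - A) = p(λ) = λ^2 + (1)λ + (-2).
Solving p(λ) = 0 yields eigenvalues ≈ -2, 1. (A is shown rounded to 4 decimals, so these recover the underlying integer eigenvalues to within that precision.)
Verification: the trace of A = -1 equals the sum of eigenvalues -1, and det(A) ≈ -2.0001 matches the eigenvalue product -2.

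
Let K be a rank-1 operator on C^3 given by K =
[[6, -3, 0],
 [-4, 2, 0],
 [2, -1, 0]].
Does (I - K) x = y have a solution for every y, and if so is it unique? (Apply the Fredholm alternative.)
(I - K) is invertible (det(I - K) = -7 ≠ 0), so for every y in C^3 the equation (I - K) x = y has a unique solution.

K has rank 1, so it is an outer product K = u v^T: every row of K is a multiple of one row vector. Reading off the entries, u = (-3, 2, -1) and v = (-2, 1, 0) (row i of K equals u_i·v^T). A rank-one matrix u v^T satisfies K u = u (v·u) and kills the (2)-dimensional subspace v^⊥, so its characteristic polynomial is lambda^2 (lambda - v·u) with v·u = tr K = 8. Hence the eigenvalues of I - K are 1 (multiplicity 2) and 1 - (8) = -7, so det(I - K) = -7. (Direct check: I - K =
[[-5, 3, 0],
 [4, -1, 0],
 [-2, 1, 1]]
has determinant -7.) The finite-dimensional Fredholm alternative says: either (I - K) is invertible, or ker(I - K) ≠ {0} and then range(I - K) = ker((I - K)^*)^⊥, with dim ker(I - K) = dim ker((I - K)^*). Since det(I - K) ≠ 0, 1 is not an eigenvalue of K and ker(I - K) = {0}, so we are in the first case: for every y there is a unique x = (I - K)^(-1) y. Explicitly, by the Sherman–Morrison formula, (I - u v^T)^(-1) = I + u v^T/(1 - v·u), i.e. (I - K)^(-1) = I + K/(-7).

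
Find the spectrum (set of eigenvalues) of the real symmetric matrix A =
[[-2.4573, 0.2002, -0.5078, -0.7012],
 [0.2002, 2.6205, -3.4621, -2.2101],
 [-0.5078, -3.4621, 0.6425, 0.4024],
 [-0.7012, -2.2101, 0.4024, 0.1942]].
sigma(A) ≈ {-3, -2, 0, 6}

A is real symmetric, so its spectrum consists of real eigenvalues. Expanding the characteristic polynomial of the displayed matrix gives
  det(λ I - A) = p(λ) = λ^4 + (-1)λ^3 + (-24)λ^2 + (-36.0017)λ + (0).
Solving p(λ) = 0 yields eigenvalues ≈ -3, -2, 0, 6. (A is shown rounded to 4 decimals, so these recover the underlying integer eigenvalues to within that precision.)
Verification: the trace of A = 1 equals the sum of eigenvalues 1, and det(A) ≈ -0.0005 matches the eigenvalue product 0.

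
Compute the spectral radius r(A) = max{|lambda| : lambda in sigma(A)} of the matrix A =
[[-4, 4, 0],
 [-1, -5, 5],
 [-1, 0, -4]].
r(A) ≈ 6.5348

The eigenvalues of A are the roots of its characteristic polynomial. With M = A (coefficients from the trace, the sum of principal 2x2 minors, and det A):
  p(λ) = det(λ I - M) = λ^3 + 13λ^2 + 60λ + 116.
No integer candidate from the rational root theorem (±divisors of 116) is a root, so the roots are irrational. The cubic discriminant is Δ = -9680 < 0, so there is one real root and a complex-conjugate pair. p(-7) = -10 and p(-6) = 8 have opposite signs, so a root lies in (-7, -6); Newton's method refines it to λ ≈ -6.5348. Dividing out (λ - (-6.5348)) leaves approximately λ^2 + 6.4652λ + 17.7512. For λ^2 + 6.4652λ + 17.7512 the discriminant is -29.2056. It is negative, so the remaining roots are the complex-conjugate pair λ ≈ -3.2326 ± 2.7021i. Their product equals the constant term, so |λ|^2 ≈ 17.7512 and |λ| ≈ 4.2132.
Thus the eigenvalues (to 4 decimals) are -6.5348 (modulus 6.5348); -3.2326 ± 2.7021i (modulus 4.2132). The spectral radius is the largest modulus: r(A) ≈ 6.5348. (Cross-check: r(A) ≤ ||A||_2 ≈ 8.1884; equality holds whenever A is normal, though it can also hold for some non-normal A.)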